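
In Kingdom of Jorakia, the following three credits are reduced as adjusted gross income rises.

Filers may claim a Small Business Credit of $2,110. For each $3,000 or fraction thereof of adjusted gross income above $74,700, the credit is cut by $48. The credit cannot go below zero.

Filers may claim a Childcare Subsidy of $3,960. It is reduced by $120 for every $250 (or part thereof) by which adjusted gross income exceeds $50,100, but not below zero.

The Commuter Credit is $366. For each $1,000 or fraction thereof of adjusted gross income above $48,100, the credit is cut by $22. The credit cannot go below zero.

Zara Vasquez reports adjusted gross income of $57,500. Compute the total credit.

Small Business Credit: $57,500 is at or below the $74,700 threshold, so the full $2,110 applies.
Childcare Subsidy: income exceeds $50,100 by $7,400, which is 30 full-or-partial $250 increments; reduction = 30 × $120 = $3,600, leaving $360.
Commuter Credit: income exceeds $48,100 by $9,400, which is 10 full-or-partial $1,000 increments; reduction = 10 × $22 = $220, leaving $146.
Total: $2,110 + $360 + $146 = $2,616.

$2,616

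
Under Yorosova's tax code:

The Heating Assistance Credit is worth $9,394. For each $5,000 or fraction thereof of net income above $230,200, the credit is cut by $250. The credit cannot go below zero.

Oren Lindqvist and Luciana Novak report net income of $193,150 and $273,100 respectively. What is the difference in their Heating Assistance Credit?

$2,250

Oren ($193,150): Heating Assistance Credit: $193,150 is at or below the $230,200 threshold, so the full $9,394 applies.
Luciana ($273,100): Heating Assistance Credit: income exceeds $230,200 by $42,900, which is 9 full-or-partial $5,000 increments; reduction = 9 × $250 = $2,250, leaving $7,144.
Difference: |$9,394 − $7,144| = $2,250.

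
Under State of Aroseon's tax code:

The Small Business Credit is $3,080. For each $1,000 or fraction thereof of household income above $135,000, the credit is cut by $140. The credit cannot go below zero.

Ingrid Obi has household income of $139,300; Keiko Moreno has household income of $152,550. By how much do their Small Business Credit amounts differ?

$1,820

Ingrid ($139,300): Small Business Credit: income exceeds $135,000 by $4,300, which is 5 full-or-partial $1,000 increments; reduction = 5 × $140 = $700, leaving $2,380.
Keiko ($152,550): Small Business Credit: income exceeds $135,000 by $17,550, which is 18 full-or-partial $1,000 increments; reduction = 18 × $140 = $2,520, leaving $560.
Difference: |$2,380 − $560| = $1,820.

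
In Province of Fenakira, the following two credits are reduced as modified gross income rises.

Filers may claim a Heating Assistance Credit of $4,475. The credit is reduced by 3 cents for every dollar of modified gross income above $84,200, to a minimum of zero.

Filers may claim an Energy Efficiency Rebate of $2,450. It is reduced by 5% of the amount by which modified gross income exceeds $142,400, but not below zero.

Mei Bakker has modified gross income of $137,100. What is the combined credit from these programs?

Heating Assistance Credit: 3% of the $52,900 excess over $84,200 is $1,587; credit = $4,475 − $1,587 = $2,888.
Energy Efficiency Rebate: $137,100 is at or below the $142,400 threshold, so the full $2,450 applies.
Total: $2,888 + $2,450 = $5,338.

$5,338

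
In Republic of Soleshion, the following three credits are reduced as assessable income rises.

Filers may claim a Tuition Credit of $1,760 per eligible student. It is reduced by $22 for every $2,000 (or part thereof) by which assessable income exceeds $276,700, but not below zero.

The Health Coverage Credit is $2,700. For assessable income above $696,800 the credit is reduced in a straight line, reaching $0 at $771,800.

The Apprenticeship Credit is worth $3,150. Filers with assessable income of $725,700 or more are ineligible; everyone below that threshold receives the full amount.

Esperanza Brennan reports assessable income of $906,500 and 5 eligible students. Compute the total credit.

$1,870

Tuition Credit: base = 5 × $1,760 = $8,800. income exceeds $276,700 by $629,800, which is 315 full-or-partial $2,000 increments; reduction = 315 × $22 = $6,930, leaving $1,870.
Health Coverage Credit: $906,500 is at or above $771,800, so the credit is $0.
Apprenticeship Credit: $906,500 meets or exceeds the $725,700 cutoff, so the credit is $0.
Total: $1,870 + $0 + $0 = $1,870.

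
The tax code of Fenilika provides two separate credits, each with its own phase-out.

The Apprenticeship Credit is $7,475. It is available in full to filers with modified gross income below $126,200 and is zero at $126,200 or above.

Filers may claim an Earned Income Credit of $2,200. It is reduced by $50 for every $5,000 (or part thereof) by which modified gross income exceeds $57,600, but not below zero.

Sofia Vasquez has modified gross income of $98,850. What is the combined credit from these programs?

Apprenticeship Credit: $98,850 is below the $126,200 cutoff, so the full $7,475 applies.
Earned Income Credit: income exceeds $57,600 by $41,250, which is 9 full-or-partial $5,000 increments; reduction = 9 × $50 = $450, leaving $1,750.
Total: $7,475 + $1,750 = $9,225.

$9,225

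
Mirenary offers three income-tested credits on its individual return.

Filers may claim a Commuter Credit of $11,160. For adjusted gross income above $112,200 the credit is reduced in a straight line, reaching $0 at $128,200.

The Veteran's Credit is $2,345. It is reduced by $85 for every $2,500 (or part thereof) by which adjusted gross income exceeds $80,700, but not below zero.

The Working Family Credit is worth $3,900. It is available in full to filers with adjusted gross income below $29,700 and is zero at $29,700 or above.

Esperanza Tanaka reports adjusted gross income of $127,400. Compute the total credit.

Commuter Credit: $127,400 is $15,200 into a $16,000 phase-out range, leaving 800/16,000 of the credit: $11,160 × 800/16,000 = $558.
Veteran's Credit: income exceeds $80,700 by $46,700, which is 19 full-or-partial $2,500 increments; reduction = 19 × $85 = $1,615, leaving $730.
Working Family Credit: $127,400 meets or exceeds the $29,700 cutoff, so the credit is $0.
Total: $558 + $730 + $0 = $1,288.

$1,288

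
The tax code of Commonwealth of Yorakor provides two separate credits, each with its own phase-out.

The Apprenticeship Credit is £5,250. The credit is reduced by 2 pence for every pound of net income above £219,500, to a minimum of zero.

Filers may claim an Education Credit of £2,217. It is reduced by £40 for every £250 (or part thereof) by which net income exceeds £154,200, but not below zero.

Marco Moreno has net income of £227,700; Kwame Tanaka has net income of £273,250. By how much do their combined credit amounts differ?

£911

Marco (£227,700): Apprenticeship Credit: 2% of the £8,200 excess over £219,500 is £164; credit = £5,250 − £164 = £5,086. Education Credit: income exceeds £154,200 by £73,500 → 294 increments × £40 = £11,760 ≥ base, so the credit is £0. total £5,086 + £0 = £5,086
Kwame (£273,250): Apprenticeship Credit: 2% of the £53,750 excess over £219,500 is £1,075; credit = £5,250 − £1,075 = £4,175. Education Credit: income exceeds £154,200 by £119,050 → 477 increments × £40 = £19,080 ≥ base, so the credit is £0. total £4,175 + £0 = £4,175
Difference: |£5,086 − £4,175| = £911.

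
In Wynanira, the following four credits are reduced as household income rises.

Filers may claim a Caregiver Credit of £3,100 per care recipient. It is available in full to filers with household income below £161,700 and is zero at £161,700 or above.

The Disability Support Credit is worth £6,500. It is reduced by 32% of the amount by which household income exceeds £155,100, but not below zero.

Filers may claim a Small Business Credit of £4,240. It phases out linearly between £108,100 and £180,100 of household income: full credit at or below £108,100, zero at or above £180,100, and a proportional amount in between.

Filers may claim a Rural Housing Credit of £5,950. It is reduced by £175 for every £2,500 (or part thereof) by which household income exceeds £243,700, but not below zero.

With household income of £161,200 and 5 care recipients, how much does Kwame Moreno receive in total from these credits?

Caregiver Credit: base = 5 × £3,100 = £15,500. £161,200 is below the £161,700 cutoff, so the full £15,500 applies.
Disability Support Credit: 32% of the £6,100 excess over £155,100 is £1,952; credit = £6,500 − £1,952 = £4,548.
Small Business Credit: £161,200 is £53,100 into a £72,000 phase-out range, leaving 18,900/72,000 of the credit: £4,240 × 18,900/72,000 = £1,113.
Rural Housing Credit: £161,200 is at or below the £243,700 threshold, so the full £5,950 applies.
Total: £15,500 + £4,548 + £1,113 + £5,950 = £27,111.

£27,111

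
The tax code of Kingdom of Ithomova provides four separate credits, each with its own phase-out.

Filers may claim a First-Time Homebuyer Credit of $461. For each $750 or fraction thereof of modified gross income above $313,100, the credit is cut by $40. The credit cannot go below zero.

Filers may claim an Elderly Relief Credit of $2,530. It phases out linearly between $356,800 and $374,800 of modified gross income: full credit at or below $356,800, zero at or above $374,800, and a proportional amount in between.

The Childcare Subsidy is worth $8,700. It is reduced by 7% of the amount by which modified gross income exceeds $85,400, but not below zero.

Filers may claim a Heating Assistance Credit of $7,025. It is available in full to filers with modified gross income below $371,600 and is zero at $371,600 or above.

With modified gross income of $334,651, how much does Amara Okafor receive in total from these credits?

First-Time Homebuyer Credit: income exceeds $313,100 by $21,551 → 29 increments × $40 = $1,160 ≥ base, so the credit is $0.
Elderly Relief Credit: $334,651 is at or below the $356,800 threshold, so the full $2,530 applies.
Childcare Subsidy: 7% of the $249,251 excess over $85,400 is $17,447.57 ≥ base, so the credit is $0.
Heating Assistance Credit: $334,651 is below the $371,600 cutoff, so the full $7,025 applies.
Total: $0 + $2,530 + $0 + $7,025 = $9,555.

$9,555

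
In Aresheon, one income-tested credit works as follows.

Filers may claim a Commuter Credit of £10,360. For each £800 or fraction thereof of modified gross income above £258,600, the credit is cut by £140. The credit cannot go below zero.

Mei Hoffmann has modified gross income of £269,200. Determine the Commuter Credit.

Commuter Credit: income exceeds £258,600 by £10,600, which is 14 full-or-partial £800 increments; reduction = 14 × £140 = £1,960, leaving £8,400.

£8,400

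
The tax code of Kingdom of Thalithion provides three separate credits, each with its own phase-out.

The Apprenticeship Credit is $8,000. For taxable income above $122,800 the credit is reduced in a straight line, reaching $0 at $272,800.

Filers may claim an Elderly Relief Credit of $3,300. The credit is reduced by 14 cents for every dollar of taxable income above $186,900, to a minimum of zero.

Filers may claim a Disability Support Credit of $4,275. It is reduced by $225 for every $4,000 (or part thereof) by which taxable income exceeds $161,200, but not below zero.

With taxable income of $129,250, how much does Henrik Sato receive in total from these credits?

Apprenticeship Credit: $129,250 is $6,450 into a $150,000 phase-out range, leaving 143,550/150,000 of the credit: $8,000 × 143,550/150,000 = $7,656.
Elderly Relief Credit: $129,250 is at or below the $186,900 threshold, so the full $3,300 applies.
Disability Support Credit: $129,250 is at or below the $161,200 threshold, so the full $4,275 applies.
Total: $7,656 + $3,300 + $4,275 = $15,231.

$15,231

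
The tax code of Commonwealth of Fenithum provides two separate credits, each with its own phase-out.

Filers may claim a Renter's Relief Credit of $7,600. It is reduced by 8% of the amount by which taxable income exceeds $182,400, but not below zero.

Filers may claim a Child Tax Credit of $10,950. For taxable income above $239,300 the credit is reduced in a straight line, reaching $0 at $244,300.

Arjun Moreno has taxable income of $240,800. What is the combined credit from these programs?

Renter's Relief Credit: 8% of the $58,400 excess over $182,400 is $4,672; credit = $7,600 − $4,672 = $2,928.
Child Tax Credit: $240,800 is $1,500 into a $5,000 phase-out range, leaving 3,500/5,000 of the credit: $10,950 × 3,500/5,000 = $7,665.
Total: $2,928 + $7,665 = $10,593.

$10,593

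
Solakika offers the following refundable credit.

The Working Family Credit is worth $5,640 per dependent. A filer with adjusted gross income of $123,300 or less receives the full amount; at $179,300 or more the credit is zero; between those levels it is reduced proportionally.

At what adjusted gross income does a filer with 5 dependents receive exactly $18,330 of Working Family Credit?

$142,900

Full credit = 5 × $5,640 = $28,200.
$18,330 is 18,330/28,200 of the full $28,200, so 9,870/28,200 of the $56,000 range has been used: income = $123,300 + $56,000 × 9,870/28,200 = $142,900.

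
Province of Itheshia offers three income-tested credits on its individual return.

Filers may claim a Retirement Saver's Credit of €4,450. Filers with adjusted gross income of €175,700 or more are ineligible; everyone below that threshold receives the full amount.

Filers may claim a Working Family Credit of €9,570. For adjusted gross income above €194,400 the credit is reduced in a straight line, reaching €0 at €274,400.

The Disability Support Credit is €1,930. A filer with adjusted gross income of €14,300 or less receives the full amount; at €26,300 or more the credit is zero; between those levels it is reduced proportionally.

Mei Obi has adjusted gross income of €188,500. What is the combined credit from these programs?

Retirement Saver's Credit: €188,500 meets or exceeds the €175,700 cutoff, so the credit is €0.
Working Family Credit: €188,500 is at or below the €194,400 threshold, so the full €9,570 applies.
Disability Support Credit: €188,500 is at or above €26,300, so the credit is €0.
Total: €0 + €9,570 + €0 = €9,570.

€9,570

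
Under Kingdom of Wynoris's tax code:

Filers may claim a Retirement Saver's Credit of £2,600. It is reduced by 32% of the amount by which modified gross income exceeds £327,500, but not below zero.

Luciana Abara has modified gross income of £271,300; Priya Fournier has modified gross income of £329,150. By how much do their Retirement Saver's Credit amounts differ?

Luciana (£271,300): Retirement Saver's Credit: £271,300 is at or below the £327,500 threshold, so the full £2,600 applies.
Priya (£329,150): Retirement Saver's Credit: 32% of the £1,650 excess over £327,500 is £528; credit = £2,600 − £528 = £2,072.
Difference: |£2,600 − £2,072| = £528.

£528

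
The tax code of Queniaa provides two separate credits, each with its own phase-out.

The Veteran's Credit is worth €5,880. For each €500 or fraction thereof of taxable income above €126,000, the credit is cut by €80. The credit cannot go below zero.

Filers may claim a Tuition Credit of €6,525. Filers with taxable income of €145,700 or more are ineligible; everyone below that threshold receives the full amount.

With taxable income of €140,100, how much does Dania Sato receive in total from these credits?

€10,085

Veteran's Credit: income exceeds €126,000 by €14,100, which is 29 full-or-partial €500 increments; reduction = 29 × €80 = €2,320, leaving €3,560.
Tuition Credit: €140,100 is below the €145,700 cutoff, so the full €6,525 applies.
Total: €3,560 + €6,525 = €10,085.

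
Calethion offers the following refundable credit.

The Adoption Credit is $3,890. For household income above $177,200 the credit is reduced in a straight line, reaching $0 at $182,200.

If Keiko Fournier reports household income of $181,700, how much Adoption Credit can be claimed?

Adoption Credit: $181,700 is $4,500 into a $5,000 phase-out range, leaving 500/5,000 of the credit: $3,890 × 500/5,000 = $389.

$389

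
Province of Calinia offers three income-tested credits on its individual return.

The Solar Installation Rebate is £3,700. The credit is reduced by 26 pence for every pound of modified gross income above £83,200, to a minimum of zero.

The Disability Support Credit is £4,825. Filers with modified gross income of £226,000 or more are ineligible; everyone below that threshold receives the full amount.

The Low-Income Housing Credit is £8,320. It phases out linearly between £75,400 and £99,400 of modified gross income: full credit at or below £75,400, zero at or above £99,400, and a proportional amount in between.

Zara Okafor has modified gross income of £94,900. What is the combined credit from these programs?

£7,043

Solar Installation Rebate: 26% of the £11,700 excess over £83,200 is £3,042; credit = £3,700 − £3,042 = £658.
Disability Support Credit: £94,900 is below the £226,000 cutoff, so the full £4,825 applies.
Low-Income Housing Credit: £94,900 is £19,500 into a £24,000 phase-out range, leaving 4,500/24,000 of the credit: £8,320 × 4,500/24,000 = £1,560.
Total: £658 + £4,825 + £1,560 = £7,043.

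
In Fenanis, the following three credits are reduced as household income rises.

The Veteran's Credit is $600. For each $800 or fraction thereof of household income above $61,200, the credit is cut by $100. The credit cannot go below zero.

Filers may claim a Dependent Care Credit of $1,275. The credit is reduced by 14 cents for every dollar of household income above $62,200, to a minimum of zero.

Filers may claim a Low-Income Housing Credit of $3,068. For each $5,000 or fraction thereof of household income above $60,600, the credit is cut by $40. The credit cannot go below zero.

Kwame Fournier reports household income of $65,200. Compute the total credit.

Veteran's Credit: income exceeds $61,200 by $4,000, which is 5 full-or-partial $800 increments; reduction = 5 × $100 = $500, leaving $100.
Dependent Care Credit: 14% of the $3,000 excess over $62,200 is $420; credit = $1,275 − $420 = $855.
Low-Income Housing Credit: income exceeds $60,600 by $4,600, which is 1 full-or-partial $5,000 increment; reduction = 1 × $40 = $40, leaving $3,028.
Total: $100 + $855 + $3,028 = $3,983.

$3,983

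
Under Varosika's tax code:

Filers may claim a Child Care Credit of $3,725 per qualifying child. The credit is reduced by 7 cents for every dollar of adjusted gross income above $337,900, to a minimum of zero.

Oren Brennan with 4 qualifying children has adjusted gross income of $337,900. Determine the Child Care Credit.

$14,900

Child Care Credit: base = 4 × $3,725 = $14,900. $337,900 is at or below the $337,900 threshold, so the full $14,900 applies.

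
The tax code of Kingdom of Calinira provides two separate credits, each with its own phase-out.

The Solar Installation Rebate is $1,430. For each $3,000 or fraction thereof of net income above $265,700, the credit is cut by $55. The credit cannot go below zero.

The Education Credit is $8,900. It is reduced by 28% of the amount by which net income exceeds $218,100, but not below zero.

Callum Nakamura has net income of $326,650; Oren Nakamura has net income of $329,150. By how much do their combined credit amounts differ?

$55

Callum ($326,650): Solar Installation Rebate: income exceeds $265,700 by $60,950, which is 21 full-or-partial $3,000 increments; reduction = 21 × $55 = $1,155, leaving $275. Education Credit: 28% of the $108,550 excess over $218,100 is $30,394 ≥ base, so the credit is $0. total $275 + $0 = $275
Oren ($329,150): Solar Installation Rebate: income exceeds $265,700 by $63,450, which is 22 full-or-partial $3,000 increments; reduction = 22 × $55 = $1,210, leaving $220. Education Credit: 28% of the $111,050 excess over $218,100 is $31,094 ≥ base, so the credit is $0. total $220 + $0 = $220
Difference: |$275 − $220| = $55.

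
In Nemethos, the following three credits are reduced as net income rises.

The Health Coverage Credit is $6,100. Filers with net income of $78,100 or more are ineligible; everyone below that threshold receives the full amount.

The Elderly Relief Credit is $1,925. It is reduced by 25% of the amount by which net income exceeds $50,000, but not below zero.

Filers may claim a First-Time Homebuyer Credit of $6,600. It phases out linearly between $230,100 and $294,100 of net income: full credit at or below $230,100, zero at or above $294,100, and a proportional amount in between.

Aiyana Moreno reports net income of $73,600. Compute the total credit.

$12,700

Health Coverage Credit: $73,600 is below the $78,100 cutoff, so the full $6,100 applies.
Elderly Relief Credit: 25% of the $23,600 excess over $50,000 is $5,900 ≥ base, so the credit is $0.
First-Time Homebuyer Credit: $73,600 is at or below the $230,100 threshold, so the full $6,600 applies.
Total: $6,100 + $0 + $6,600 = $12,700.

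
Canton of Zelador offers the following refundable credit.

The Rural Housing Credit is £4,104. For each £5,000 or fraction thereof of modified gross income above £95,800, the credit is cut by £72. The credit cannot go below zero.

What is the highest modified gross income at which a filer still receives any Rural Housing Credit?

After 56 increments the reduction is 56 × £72 = £4,032, leaving £72; one more increment wipes it out. Increment 56 ends at excess 56 × £5,000 = £280,000, so the highest qualifying income is £95,800 + £280,000 = £375,800.

£375,800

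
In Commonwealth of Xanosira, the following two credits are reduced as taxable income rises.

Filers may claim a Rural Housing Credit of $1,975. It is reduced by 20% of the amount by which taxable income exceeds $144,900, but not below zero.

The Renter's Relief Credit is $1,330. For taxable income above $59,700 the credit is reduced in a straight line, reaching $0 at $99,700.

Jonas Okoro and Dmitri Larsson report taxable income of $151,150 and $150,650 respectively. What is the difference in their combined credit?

Jonas ($151,150): Rural Housing Credit: 20% of the $6,250 excess over $144,900 is $1,250; credit = $1,975 − $1,250 = $725. Renter's Relief Credit: $151,150 is at or above $99,700, so the credit is $0. total $725 + $0 = $725
Dmitri ($150,650): Rural Housing Credit: 20% of the $5,750 excess over $144,900 is $1,150; credit = $1,975 − $1,150 = $825. Renter's Relief Credit: $150,650 is at or above $99,700, so the credit is $0. total $825 + $0 = $825
Difference: |$725 − $825| = $100.

$100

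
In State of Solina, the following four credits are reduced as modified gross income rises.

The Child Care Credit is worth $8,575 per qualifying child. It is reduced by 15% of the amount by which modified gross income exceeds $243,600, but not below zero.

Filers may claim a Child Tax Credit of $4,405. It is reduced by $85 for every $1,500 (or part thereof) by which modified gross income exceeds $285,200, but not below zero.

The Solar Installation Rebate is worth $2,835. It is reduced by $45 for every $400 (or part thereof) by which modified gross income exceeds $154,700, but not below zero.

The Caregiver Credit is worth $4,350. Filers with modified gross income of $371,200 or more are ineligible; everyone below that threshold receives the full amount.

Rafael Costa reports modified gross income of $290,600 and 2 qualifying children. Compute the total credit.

Child Care Credit: base = 2 × $8,575 = $17,150. 15% of the $47,000 excess over $243,600 is $7,050; credit = $17,150 − $7,050 = $10,100.
Child Tax Credit: income exceeds $285,200 by $5,400, which is 4 full-or-partial $1,500 increments; reduction = 4 × $85 = $340, leaving $4,065.
Solar Installation Rebate: income exceeds $154,700 by $135,900 → 340 increments × $45 = $15,300 ≥ base, so the credit is $0.
Caregiver Credit: $290,600 is below the $371,200 cutoff, so the full $4,350 applies.
Total: $10,100 + $4,065 + $0 + $4,350 = $18,515.

$18,515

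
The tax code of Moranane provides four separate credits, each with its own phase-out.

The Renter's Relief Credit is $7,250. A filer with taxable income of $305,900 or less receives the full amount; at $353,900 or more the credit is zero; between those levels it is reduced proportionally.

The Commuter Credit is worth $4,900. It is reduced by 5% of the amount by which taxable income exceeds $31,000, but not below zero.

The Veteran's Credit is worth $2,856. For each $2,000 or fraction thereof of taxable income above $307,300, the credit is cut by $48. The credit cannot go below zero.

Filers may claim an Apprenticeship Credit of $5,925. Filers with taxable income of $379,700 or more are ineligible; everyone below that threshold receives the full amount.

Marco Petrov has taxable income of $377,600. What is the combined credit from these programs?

Renter's Relief Credit: $377,600 is at or above $353,900, so the credit is $0.
Commuter Credit: 5% of the $346,600 excess over $31,000 is $17,330 ≥ base, so the credit is $0.
Veteran's Credit: income exceeds $307,300 by $70,300, which is 36 full-or-partial $2,000 increments; reduction = 36 × $48 = $1,728, leaving $1,128.
Apprenticeship Credit: $377,600 is below the $379,700 cutoff, so the full $5,925 applies.
Total: $0 + $0 + $1,128 + $5,925 = $7,053.

$7,053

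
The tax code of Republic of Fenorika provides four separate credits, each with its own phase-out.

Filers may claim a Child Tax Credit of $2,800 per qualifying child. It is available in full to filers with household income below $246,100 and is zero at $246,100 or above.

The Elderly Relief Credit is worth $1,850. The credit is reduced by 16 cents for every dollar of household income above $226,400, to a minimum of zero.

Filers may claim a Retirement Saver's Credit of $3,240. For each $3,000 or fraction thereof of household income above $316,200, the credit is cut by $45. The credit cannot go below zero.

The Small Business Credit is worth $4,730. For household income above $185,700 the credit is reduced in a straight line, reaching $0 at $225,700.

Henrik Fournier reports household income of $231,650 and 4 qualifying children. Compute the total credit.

Child Tax Credit: base = 4 × $2,800 = $11,200. $231,650 is below the $246,100 cutoff, so the full $11,200 applies.
Elderly Relief Credit: 16% of the $5,250 excess over $226,400 is $840; credit = $1,850 − $840 = $1,010.
Retirement Saver's Credit: $231,650 is at or below the $316,200 threshold, so the full $3,240 applies.
Small Business Credit: $231,650 is at or above $225,700, so the credit is $0.
Total: $11,200 + $1,010 + $3,240 + $0 = $15,450.

$15,450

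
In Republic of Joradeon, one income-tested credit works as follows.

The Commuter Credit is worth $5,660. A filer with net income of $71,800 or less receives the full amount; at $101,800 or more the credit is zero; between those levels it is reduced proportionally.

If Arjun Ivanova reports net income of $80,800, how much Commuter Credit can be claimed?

$3,962

Commuter Credit: $80,800 is $9,000 into a $30,000 phase-out range, leaving 21,000/30,000 of the credit: $5,660 × 21,000/30,000 = $3,962.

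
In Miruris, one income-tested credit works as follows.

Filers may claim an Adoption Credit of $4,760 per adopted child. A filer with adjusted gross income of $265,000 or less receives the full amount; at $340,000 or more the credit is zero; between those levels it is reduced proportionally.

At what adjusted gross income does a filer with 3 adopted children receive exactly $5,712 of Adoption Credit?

$310,000

Full credit = 3 × $4,760 = $14,280.
$5,712 is 5,712/14,280 of the full $14,280, so 8,568/14,280 of the $75,000 range has been used: income = $265,000 + $75,000 × 8,568/14,280 = $310,000.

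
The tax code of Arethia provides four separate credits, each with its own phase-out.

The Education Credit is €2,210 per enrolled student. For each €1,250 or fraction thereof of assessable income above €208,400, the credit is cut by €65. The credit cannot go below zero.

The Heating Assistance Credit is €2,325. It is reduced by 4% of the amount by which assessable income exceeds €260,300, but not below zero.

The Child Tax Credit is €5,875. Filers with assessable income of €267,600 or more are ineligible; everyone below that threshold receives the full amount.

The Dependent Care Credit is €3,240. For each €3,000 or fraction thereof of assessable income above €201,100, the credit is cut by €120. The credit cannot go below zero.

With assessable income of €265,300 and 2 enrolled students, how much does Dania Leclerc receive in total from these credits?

Education Credit: base = 2 × €2,210 = €4,420. income exceeds €208,400 by €56,900, which is 46 full-or-partial €1,250 increments; reduction = 46 × €65 = €2,990, leaving €1,430.
Heating Assistance Credit: 4% of the €5,000 excess over €260,300 is €200; credit = €2,325 − €200 = €2,125.
Child Tax Credit: €265,300 is below the €267,600 cutoff, so the full €5,875 applies.
Dependent Care Credit: income exceeds €201,100 by €64,200, which is 22 full-or-partial €3,000 increments; reduction = 22 × €120 = €2,640, leaving €600.
Total: €1,430 + €2,125 + €5,875 + €600 = €10,030.

€10,030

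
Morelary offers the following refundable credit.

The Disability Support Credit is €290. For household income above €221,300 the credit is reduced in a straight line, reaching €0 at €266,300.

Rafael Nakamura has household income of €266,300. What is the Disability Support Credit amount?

€0

Disability Support Credit: €266,300 is at or above €266,300, so the credit is €0.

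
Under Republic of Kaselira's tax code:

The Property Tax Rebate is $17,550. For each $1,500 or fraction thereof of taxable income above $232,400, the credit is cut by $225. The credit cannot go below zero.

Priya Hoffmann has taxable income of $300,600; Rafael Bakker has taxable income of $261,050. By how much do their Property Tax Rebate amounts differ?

Priya ($300,600): Property Tax Rebate: income exceeds $232,400 by $68,200, which is 46 full-or-partial $1,500 increments; reduction = 46 × $225 = $10,350, leaving $7,200.
Rafael ($261,050): Property Tax Rebate: income exceeds $232,400 by $28,650, which is 20 full-or-partial $1,500 increments; reduction = 20 × $225 = $4,500, leaving $13,050.
Difference: |$7,200 − $13,050| = $5,850.

$5,850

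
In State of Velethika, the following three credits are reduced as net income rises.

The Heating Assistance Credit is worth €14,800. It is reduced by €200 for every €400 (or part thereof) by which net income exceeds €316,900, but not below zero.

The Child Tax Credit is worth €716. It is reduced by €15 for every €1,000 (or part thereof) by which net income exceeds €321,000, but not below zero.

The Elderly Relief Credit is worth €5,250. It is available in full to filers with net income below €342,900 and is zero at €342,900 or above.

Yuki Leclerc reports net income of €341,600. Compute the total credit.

Heating Assistance Credit: income exceeds €316,900 by €24,700, which is 62 full-or-partial €400 increments; reduction = 62 × €200 = €12,400, leaving €2,400.
Child Tax Credit: income exceeds €321,000 by €20,600, which is 21 full-or-partial €1,000 increments; reduction = 21 × €15 = €315, leaving €401.
Elderly Relief Credit: €341,600 is below the €342,900 cutoff, so the full €5,250 applies.
Total: €2,400 + €401 + €5,250 = €8,051.

€8,051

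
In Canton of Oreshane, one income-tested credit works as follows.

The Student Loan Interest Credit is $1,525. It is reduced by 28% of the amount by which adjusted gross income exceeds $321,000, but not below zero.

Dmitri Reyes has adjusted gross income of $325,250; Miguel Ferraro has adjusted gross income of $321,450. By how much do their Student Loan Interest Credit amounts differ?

Dmitri ($325,250): Student Loan Interest Credit: 28% of the $4,250 excess over $321,000 is $1,190; credit = $1,525 − $1,190 = $335.
Miguel ($321,450): Student Loan Interest Credit: 28% of the $450 excess over $321,000 is $126; credit = $1,525 − $126 = $1,399.
Difference: |$335 − $1,399| = $1,064.

$1,064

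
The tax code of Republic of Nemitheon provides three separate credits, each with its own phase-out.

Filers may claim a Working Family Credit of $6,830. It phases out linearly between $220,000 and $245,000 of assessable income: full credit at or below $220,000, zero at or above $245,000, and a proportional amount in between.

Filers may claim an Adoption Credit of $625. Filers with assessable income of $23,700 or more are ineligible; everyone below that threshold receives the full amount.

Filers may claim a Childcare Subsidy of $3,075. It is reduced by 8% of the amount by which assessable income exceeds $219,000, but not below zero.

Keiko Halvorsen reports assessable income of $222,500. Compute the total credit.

$8,942

Working Family Credit: $222,500 is $2,500 into a $25,000 phase-out range, leaving 22,500/25,000 of the credit: $6,830 × 22,500/25,000 = $6,147.
Adoption Credit: $222,500 meets or exceeds the $23,700 cutoff, so the credit is $0.
Childcare Subsidy: 8% of the $3,500 excess over $219,000 is $280; credit = $3,075 − $280 = $2,795.
Total: $6,147 + $0 + $2,795 = $8,942.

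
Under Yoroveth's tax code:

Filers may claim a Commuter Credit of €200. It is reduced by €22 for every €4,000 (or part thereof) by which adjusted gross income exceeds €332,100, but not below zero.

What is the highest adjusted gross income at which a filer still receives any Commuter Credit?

€368,100

After 9 increments the reduction is 9 × €22 = €198, leaving €2; one more increment wipes it out. Increment 9 ends at excess 9 × €4,000 = €36,000, so the highest qualifying income is €332,100 + €36,000 = €368,100.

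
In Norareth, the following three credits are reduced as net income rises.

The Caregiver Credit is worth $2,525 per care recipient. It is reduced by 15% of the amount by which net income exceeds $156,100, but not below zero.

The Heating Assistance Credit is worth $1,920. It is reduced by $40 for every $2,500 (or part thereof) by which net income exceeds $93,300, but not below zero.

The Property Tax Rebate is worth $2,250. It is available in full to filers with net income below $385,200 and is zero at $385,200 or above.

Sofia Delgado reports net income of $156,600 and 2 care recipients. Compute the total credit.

$8,105

Caregiver Credit: base = 2 × $2,525 = $5,050. 15% of the $500 excess over $156,100 is $75; credit = $5,050 − $75 = $4,975.
Heating Assistance Credit: income exceeds $93,300 by $63,300, which is 26 full-or-partial $2,500 increments; reduction = 26 × $40 = $1,040, leaving $880.
Property Tax Rebate: $156,600 is below the $385,200 cutoff, so the full $2,250 applies.
Total: $4,975 + $880 + $2,250 = $8,105.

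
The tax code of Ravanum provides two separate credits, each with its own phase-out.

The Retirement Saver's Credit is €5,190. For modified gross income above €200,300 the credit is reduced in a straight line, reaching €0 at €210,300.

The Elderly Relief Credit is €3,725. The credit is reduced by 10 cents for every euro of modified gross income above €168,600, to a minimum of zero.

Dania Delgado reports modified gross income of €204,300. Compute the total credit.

Retirement Saver's Credit: €204,300 is €4,000 into a €10,000 phase-out range, leaving 6,000/10,000 of the credit: €5,190 × 6,000/10,000 = €3,114.
Elderly Relief Credit: 10% of the €35,700 excess over €168,600 is €3,570; credit = €3,725 − €3,570 = €155.
Total: €3,114 + €155 = €3,269.

€3,269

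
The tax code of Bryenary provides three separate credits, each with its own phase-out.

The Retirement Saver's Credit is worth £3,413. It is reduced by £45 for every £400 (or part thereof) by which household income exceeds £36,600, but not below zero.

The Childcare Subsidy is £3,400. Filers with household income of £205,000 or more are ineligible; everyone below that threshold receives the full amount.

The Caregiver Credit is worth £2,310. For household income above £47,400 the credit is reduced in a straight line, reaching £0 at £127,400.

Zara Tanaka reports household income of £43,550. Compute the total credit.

£8,313

Retirement Saver's Credit: income exceeds £36,600 by £6,950, which is 18 full-or-partial £400 increments; reduction = 18 × £45 = £810, leaving £2,603.
Childcare Subsidy: £43,550 is below the £205,000 cutoff, so the full £3,400 applies.
Caregiver Credit: £43,550 is at or below the £47,400 threshold, so the full £2,310 applies.
Total: £2,603 + £3,400 + £2,310 = £8,313.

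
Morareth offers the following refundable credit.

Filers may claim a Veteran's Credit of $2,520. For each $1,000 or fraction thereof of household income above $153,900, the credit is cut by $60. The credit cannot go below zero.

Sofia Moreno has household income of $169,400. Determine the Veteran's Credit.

$1,560

Veteran's Credit: income exceeds $153,900 by $15,500, which is 16 full-or-partial $1,000 increments; reduction = 16 × $60 = $960, leaving $1,560.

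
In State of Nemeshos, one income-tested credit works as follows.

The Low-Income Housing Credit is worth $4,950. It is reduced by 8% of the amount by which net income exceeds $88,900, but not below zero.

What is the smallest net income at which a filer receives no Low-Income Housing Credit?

$150,775

The credit falls by 8% of each dollar above $88,900, so it reaches zero when the excess is $4,950 / 8% = $61,875: income = $88,900 + $61,875 = $150,775.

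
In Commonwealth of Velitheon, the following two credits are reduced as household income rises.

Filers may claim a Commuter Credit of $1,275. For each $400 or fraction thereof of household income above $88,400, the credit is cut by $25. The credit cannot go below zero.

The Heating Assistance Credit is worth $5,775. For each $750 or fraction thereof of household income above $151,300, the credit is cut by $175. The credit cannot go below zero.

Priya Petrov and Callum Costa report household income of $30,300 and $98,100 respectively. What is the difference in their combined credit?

$625

Priya ($30,300): Commuter Credit: $30,300 is at or below the $88,400 threshold, so the full $1,275 applies. Heating Assistance Credit: $30,300 is at or below the $151,300 threshold, so the full $5,775 applies. total $1,275 + $5,775 = $7,050
Callum ($98,100): Commuter Credit: income exceeds $88,400 by $9,700, which is 25 full-or-partial $400 increments; reduction = 25 × $25 = $625, leaving $650. Heating Assistance Credit: $98,100 is at or below the $151,300 threshold, so the full $5,775 applies. total $650 + $5,775 = $6,425
Difference: |$7,050 − $6,425| = $625.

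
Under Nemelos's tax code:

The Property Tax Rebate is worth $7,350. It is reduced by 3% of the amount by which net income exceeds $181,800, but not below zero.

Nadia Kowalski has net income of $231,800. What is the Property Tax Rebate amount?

$5,850

Property Tax Rebate: 3% of the $50,000 excess over $181,800 is $1,500; credit = $7,350 − $1,500 = $5,850.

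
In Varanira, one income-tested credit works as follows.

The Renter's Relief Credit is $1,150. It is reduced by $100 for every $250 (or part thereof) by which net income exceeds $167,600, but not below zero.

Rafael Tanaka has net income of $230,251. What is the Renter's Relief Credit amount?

$0

Renter's Relief Credit: income exceeds $167,600 by $62,651 → 251 increments × $100 = $25,100 ≥ base, so the credit is $0.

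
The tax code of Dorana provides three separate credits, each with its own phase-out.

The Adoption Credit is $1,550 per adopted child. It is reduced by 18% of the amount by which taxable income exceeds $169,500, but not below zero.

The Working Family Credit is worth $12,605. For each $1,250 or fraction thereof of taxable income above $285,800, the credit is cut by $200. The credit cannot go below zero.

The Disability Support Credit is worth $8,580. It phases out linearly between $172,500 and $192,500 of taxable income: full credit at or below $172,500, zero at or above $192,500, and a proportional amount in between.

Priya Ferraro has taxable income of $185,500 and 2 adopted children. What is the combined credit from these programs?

Adoption Credit: base = 2 × $1,550 = $3,100. 18% of the $16,000 excess over $169,500 is $2,880; credit = $3,100 − $2,880 = $220.
Working Family Credit: $185,500 is at or below the $285,800 threshold, so the full $12,605 applies.
Disability Support Credit: $185,500 is $13,000 into a $20,000 phase-out range, leaving 7,000/20,000 of the credit: $8,580 × 7,000/20,000 = $3,003.
Total: $220 + $12,605 + $3,003 = $15,828.

$15,828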